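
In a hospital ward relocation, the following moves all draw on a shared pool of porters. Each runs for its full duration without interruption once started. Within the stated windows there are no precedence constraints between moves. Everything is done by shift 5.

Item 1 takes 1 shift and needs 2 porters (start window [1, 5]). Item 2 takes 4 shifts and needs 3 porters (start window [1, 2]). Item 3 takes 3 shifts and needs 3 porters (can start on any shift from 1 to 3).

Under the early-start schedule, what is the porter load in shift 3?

At early start, shift 3 has: Item 2, Item 3.
Demand: 3 + 3 = 6.

6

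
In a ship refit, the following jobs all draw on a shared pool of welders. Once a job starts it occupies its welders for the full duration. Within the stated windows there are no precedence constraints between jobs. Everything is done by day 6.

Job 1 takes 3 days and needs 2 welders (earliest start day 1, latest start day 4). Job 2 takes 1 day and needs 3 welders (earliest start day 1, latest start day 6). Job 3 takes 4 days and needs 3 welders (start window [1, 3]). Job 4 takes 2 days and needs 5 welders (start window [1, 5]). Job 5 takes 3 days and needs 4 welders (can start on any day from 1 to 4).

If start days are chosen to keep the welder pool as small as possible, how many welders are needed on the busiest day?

8

Early-start (Job 1@1, Job 2@1, Job 3@1, Job 4@1, Job 5@1) gives peak 17: d1:17  d2:14  d3:9  d4:3  d5:0  d6:0.
Shift Job 2→3, Job 3→3, Job 5→4.
Schedule Job 1@1, Job 2@3, Job 3@3, Job 4@1, Job 5@4: d1:7  d2:7  d3:8  d4:7  d5:7  d6:7 — peak 8.
Total welder-days = 43 over 6 days ⇒ peak ≥ ⌈43/6⌉ = 8, so 8 is optimal.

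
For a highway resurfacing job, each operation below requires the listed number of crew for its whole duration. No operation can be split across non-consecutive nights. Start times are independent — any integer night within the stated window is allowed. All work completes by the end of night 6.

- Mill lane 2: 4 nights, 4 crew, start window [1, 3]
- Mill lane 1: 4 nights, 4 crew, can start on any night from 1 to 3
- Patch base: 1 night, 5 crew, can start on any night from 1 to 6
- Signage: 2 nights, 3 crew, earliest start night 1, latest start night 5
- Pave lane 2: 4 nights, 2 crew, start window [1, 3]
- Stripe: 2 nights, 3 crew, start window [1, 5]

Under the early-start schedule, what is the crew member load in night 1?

At early start, night 1 has: Mill lane 2, Mill lane 1, Patch base, Signage, Pave lane 2, Stripe.
Demand: 4 + 4 + 5 + 3 + 2 + 3 = 21.

21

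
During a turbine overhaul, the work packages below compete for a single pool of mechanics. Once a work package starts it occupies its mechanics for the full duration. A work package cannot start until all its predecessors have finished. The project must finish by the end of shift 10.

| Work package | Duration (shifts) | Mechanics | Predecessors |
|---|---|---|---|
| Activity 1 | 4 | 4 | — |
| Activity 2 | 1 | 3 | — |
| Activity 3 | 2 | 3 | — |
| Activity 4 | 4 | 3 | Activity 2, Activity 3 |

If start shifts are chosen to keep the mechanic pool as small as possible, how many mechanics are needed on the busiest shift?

Early-start (Activity 1@1, Activity 2@1, Activity 3@1, Activity 4@3) gives peak 10: s1:10  s2:7  s3:7  s4:7  s5:3  s6:3  s7:0  s8:0  s9:0  s10:0.
Shift Activity 2→5, Activity 3→5, Activity 4→7.
Schedule Activity 1@1, Activity 2@5, Activity 3@5, Activity 4@7: s1:4  s2:4  s3:4  s4:4  s5:6  s6:3  s7:3  s8:3  s9:3  s10:3 — peak 6.

6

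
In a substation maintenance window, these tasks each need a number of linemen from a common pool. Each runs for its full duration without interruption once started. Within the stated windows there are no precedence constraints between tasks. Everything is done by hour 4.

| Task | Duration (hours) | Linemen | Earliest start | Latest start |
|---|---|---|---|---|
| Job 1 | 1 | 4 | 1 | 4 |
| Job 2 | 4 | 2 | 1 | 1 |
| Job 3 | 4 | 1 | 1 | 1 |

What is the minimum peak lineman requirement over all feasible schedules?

7

Schedule Job 1@1, Job 2@1, Job 3@1: h1:7  h2:3  h3:3  h4:3 — peak 7.
No arrangement of the 4 feasible schedules does better.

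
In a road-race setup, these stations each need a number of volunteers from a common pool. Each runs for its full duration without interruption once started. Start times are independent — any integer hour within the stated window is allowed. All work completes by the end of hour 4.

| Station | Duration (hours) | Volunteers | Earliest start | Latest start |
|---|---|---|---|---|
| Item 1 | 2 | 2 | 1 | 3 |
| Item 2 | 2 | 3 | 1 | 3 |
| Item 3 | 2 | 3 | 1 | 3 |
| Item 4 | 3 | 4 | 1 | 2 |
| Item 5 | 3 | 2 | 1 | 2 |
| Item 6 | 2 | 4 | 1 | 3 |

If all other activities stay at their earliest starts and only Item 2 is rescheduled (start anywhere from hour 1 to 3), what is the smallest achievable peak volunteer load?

Item 2@1: h1:18  h2:18  h3:6  h4:0 → peak 18
Item 2@2: h1:15  h2:18  h3:9  h4:0 → peak 18
Item 2@3: h1:15  h2:15  h3:9  h4:3 → peak 15
Best is Item 2@3, peak 15.

15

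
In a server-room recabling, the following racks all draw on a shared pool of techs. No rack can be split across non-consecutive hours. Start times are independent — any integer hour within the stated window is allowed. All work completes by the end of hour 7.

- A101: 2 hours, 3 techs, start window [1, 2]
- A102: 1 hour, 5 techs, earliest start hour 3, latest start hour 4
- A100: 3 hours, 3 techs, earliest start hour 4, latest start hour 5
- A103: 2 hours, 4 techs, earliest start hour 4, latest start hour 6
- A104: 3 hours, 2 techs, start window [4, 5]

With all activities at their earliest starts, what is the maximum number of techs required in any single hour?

9

Early-start schedule: A101@1, A102@3, A100@4, A103@4, A104@4.
Load per hour: hour 1: 3, hour 2: 3, hour 3: 5, hour 4: 9, hour 5: 9, hour 6: 5, hour 7: 0.
Peak is 9.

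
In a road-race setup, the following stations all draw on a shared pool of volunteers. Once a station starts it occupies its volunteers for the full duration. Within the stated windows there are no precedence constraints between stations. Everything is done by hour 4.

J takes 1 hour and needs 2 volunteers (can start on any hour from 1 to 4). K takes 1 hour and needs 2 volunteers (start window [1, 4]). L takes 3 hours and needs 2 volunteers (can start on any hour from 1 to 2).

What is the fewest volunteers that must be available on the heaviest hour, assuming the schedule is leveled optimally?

Early-start (J@1, K@1, L@1) gives peak 6: h1:6  h2:2  h3:2  h4:0.
Shift L→2.
Schedule J@1, K@1, L@2: h1:4  h2:2  h3:2  h4:2 — peak 4.

4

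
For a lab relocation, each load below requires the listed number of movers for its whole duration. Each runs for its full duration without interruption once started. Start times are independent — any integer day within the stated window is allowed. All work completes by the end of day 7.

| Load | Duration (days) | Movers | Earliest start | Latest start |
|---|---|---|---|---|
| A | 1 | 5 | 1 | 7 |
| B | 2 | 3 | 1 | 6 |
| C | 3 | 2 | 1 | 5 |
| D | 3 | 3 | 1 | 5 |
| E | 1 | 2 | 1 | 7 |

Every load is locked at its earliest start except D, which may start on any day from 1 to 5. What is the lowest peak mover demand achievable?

12

D@1: d1:15  d2:8  d3:5  d4:0  d5:0  d6:0  d7:0 → peak 15
D@2: d1:12  d2:8  d3:5  d4:3  d5:0  d6:0  d7:0 → peak 12
D@3: d1:12  d2:5  d3:5  d4:3  d5:3  d6:0  d7:0 → peak 12
D@4: d1:12  d2:5  d3:2  d4:3  d5:3  d6:3  d7:0 → peak 12
D@5: d1:12  d2:5  d3:2  d4:0  d5:3  d6:3  d7:3 → peak 12
Best is D@2, peak 12.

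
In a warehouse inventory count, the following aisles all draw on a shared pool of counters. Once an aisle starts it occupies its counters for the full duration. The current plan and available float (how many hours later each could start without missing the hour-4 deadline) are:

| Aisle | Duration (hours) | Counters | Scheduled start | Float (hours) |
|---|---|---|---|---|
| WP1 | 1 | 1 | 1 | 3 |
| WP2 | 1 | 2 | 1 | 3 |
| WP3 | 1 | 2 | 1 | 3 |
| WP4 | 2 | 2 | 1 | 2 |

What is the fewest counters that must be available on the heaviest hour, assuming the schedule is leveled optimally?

Early-start (WP1@1, WP2@1, WP3@1, WP4@1) gives peak 7: h1:7  h2:2  h3:0  h4:0.
Shift WP3→2, WP4→3.
Schedule WP1@1, WP2@1, WP3@2, WP4@3: h1:3  h2:2  h3:2  h4:2 — peak 3.
Total counter-hours = 9 over 4 hours ⇒ peak ≥ ⌈9/4⌉ = 3, so 3 is optimal.

3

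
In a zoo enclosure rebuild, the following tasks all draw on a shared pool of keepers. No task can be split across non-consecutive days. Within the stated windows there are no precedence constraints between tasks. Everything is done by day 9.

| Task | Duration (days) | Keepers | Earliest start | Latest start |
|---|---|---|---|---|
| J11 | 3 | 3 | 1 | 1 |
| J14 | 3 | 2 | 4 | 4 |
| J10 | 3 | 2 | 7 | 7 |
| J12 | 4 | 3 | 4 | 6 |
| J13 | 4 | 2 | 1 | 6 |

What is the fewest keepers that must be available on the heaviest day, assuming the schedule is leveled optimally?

5

Early-start (J11@1, J14@4, J10@7, J12@4, J13@1) gives peak 7: d1:5  d2:5  d3:5  d4:7  d5:5  d6:5  d7:5  d8:2  d9:2.
Shift J12→5.
Schedule J11@1, J14@4, J10@7, J12@5, J13@1: d1:5  d2:5  d3:5  d4:4  d5:5  d6:5  d7:5  d8:5  d9:2 — peak 5.
Total keeper-days = 41 over 9 days ⇒ peak ≥ ⌈41/9⌉ = 5, so 5 is optimal.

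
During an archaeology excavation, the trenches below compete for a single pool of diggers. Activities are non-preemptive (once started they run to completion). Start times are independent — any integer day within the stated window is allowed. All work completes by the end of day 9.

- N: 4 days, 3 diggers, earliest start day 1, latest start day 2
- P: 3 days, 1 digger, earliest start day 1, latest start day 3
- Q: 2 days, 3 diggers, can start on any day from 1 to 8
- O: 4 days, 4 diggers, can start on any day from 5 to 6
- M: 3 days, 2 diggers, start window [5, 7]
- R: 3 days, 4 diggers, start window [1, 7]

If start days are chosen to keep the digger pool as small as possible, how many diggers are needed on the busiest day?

Early-start (N@1, P@1, Q@1, O@5, M@5, R@1) gives peak 11: d1:11  d2:11  d3:8  d4:3  d5:6  d6:6  d7:6  d8:4  d9:0.
Shift M→6, R→3.
Schedule N@1, P@1, Q@1, O@5, M@6, R@3: d1:7  d2:7  d3:8  d4:7  d5:8  d6:6  d7:6  d8:6  d9:0 — peak 8.

8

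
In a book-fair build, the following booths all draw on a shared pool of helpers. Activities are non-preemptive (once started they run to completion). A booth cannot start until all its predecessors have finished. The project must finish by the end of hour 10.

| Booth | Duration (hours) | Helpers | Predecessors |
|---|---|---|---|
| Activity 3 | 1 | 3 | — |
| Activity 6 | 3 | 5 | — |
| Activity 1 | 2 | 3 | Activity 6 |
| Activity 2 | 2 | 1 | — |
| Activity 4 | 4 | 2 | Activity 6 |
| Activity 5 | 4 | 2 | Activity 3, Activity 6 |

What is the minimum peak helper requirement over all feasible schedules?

5

Early-start (Activity 3@1, Activity 6@1, Activity 1@4, Activity 2@1, Activity 4@4, Activity 5@4) gives peak 9: h1:9  h2:6  h3:5  h4:7  h5:7  h6:4  h7:4  h8:0  h9:0  h10:0.
Shift Activity 6→2, Activity 1→5, Activity 2→5, Activity 4→7, Activity 5→7.
Schedule Activity 3@1, Activity 6@2, Activity 1@5, Activity 2@5, Activity 4@7, Activity 5@7: h1:3  h2:5  h3:5  h4:5  h5:4  h6:4  h7:4  h8:4  h9:4  h10:4 — peak 5.
Total helper-hours = 42 over 10 hours ⇒ peak ≥ ⌈42/10⌉ = 5, so 5 is optimal.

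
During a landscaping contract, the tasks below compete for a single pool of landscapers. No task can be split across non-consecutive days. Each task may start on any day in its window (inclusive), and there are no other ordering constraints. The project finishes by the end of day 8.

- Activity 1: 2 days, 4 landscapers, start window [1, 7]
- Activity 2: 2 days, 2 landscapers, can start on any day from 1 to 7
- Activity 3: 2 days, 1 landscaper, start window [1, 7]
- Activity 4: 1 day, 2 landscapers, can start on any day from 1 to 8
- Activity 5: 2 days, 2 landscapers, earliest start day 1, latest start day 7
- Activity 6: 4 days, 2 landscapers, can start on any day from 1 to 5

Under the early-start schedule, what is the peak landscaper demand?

13

Early-start schedule: Activity 1@1, Activity 2@1, Activity 3@1, Activity 4@1, Activity 5@1, Activity 6@1.
Load per day: day 1: 13, day 2: 11, day 3: 2, day 4: 2, day 5: 0, day 6: 0, day 7: 0, day 8: 0.
Peak is 13.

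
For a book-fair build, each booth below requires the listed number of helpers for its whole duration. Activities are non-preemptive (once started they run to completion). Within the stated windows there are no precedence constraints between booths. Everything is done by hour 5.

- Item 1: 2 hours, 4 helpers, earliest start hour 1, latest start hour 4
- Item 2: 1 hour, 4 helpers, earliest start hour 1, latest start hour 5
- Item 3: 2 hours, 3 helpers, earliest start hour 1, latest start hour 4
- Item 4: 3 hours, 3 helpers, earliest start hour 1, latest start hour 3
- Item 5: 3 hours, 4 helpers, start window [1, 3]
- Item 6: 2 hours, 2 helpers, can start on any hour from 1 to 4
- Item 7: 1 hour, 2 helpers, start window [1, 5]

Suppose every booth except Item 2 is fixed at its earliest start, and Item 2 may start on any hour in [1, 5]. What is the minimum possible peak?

Item 2@1: h1:22  h2:16  h3:7  h4:0  h5:0 → peak 22
Item 2@2: h1:18  h2:20  h3:7  h4:0  h5:0 → peak 20
Item 2@3: h1:18  h2:16  h3:11  h4:0  h5:0 → peak 18
Item 2@4: h1:18  h2:16  h3:7  h4:4  h5:0 → peak 18
Item 2@5: h1:18  h2:16  h3:7  h4:0  h5:4 → peak 18
Best is Item 2@3, peak 18.

18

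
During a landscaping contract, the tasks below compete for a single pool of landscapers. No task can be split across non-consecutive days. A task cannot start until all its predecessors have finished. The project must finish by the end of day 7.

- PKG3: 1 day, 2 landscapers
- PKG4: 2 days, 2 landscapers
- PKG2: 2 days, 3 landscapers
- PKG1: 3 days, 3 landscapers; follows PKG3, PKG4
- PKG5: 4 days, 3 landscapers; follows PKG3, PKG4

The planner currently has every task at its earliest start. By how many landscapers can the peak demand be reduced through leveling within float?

1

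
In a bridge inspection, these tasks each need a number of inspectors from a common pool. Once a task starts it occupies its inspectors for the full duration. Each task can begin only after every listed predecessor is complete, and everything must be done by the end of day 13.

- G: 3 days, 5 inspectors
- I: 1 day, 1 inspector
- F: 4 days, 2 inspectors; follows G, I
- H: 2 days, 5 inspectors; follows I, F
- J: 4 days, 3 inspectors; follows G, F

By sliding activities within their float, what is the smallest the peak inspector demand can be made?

Early-start (G@1, I@1, F@4, H@8, J@8) gives peak 8: d1:6  d2:5  d3:5  d4:2  d5:2  d6:2  d7:2  d8:8  d9:8  d10:3  d11:3  d12:0  d13:0.
Shift J→10.
Schedule G@1, I@1, F@4, H@8, J@10: d1:6  d2:5  d3:5  d4:2  d5:2  d6:2  d7:2  d8:5  d9:5  d10:3  d11:3  d12:3  d13:3 — peak 6.

6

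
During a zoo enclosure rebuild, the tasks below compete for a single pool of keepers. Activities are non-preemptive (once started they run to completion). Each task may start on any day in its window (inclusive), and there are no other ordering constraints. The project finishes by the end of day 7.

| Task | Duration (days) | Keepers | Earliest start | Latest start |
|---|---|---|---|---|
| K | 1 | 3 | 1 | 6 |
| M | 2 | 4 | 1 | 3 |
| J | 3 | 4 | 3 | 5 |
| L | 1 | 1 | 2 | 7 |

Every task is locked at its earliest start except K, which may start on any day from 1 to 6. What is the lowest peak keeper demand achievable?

K@1: d1:7  d2:5  d3:4  d4:4  d5:4  d6:0  d7:0 → peak 7
K@2: d1:4  d2:8  d3:4  d4:4  d5:4  d6:0  d7:0 → peak 8
K@3: d1:4  d2:5  d3:7  d4:4  d5:4  d6:0  d7:0 → peak 7
K@4: d1:4  d2:5  d3:4  d4:7  d5:4  d6:0  d7:0 → peak 7
K@5: d1:4  d2:5  d3:4  d4:4  d5:7  d6:0  d7:0 → peak 7
K@6: d1:4  d2:5  d3:4  d4:4  d5:4  d6:3  d7:0 → peak 5
Best is K@6, peak 5.

5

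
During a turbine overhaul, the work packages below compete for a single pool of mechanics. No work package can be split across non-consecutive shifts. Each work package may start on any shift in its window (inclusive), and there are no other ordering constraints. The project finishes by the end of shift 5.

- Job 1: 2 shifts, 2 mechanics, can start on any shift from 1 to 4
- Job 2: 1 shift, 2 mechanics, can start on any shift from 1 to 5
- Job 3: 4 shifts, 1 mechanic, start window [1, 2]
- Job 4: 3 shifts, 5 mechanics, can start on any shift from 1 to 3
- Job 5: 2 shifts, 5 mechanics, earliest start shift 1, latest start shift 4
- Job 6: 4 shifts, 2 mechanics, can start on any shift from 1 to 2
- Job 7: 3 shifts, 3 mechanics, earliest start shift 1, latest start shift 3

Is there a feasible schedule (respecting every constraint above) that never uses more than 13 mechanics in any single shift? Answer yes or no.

yes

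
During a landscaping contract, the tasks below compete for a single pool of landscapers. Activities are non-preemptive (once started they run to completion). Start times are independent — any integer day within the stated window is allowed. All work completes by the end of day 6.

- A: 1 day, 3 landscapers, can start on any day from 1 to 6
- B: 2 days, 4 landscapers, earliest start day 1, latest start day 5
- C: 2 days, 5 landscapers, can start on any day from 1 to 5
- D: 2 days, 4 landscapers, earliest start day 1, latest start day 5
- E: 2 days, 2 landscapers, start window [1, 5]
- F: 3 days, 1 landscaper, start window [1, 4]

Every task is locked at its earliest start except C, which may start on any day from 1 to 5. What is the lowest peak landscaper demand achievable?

14

C@1: d1:19  d2:16  d3:1  d4:0  d5:0  d6:0 → peak 19
C@2: d1:14  d2:16  d3:6  d4:0  d5:0  d6:0 → peak 16
C@3: d1:14  d2:11  d3:6  d4:5  d5:0  d6:0 → peak 14
C@4: d1:14  d2:11  d3:1  d4:5  d5:5  d6:0 → peak 14
C@5: d1:14  d2:11  d3:1  d4:0  d5:5  d6:5 → peak 14
Best is C@3, peak 14.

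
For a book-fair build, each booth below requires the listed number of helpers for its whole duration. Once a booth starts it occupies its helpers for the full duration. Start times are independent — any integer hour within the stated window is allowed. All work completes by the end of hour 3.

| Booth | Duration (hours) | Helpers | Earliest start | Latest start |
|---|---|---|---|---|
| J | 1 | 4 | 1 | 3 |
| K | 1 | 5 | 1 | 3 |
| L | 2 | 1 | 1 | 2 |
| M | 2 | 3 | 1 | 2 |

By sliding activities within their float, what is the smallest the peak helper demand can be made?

Early-start (J@1, K@1, L@1, M@1) gives peak 13: h1:13  h2:4  h3:0.
Shift K→3, L→2.
Schedule J@1, K@3, L@2, M@1: h1:7  h2:4  h3:6 — peak 7.

7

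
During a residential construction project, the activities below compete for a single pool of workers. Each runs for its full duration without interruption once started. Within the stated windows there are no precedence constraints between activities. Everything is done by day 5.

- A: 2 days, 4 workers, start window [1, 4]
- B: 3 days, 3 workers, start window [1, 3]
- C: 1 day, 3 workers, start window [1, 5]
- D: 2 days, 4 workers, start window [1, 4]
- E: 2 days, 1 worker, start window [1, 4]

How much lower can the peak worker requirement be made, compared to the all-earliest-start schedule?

Early-start peak: d1:15  d2:12  d3:3  d4:0  d5:0 ⇒ 15.
Leveled (A@1, B@1, C@3, D@4, E@3): d1:7  d2:7  d3:7  d4:5  d5:4 ⇒ 7.
Reduction 15 − 7 = 8.

8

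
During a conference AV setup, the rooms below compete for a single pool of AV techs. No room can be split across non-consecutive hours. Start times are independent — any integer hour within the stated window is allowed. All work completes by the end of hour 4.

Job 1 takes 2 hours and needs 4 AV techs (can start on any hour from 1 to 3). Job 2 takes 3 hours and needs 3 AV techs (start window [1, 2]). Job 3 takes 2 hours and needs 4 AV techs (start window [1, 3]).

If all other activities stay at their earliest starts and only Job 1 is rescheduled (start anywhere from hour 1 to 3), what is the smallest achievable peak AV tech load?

7

Job 1@1: h1:11  h2:11  h3:3  h4:0 → peak 11
Job 1@2: h1:7  h2:11  h3:7  h4:0 → peak 11
Job 1@3: h1:7  h2:7  h3:7  h4:4 → peak 7
Best is Job 1@3, peak 7.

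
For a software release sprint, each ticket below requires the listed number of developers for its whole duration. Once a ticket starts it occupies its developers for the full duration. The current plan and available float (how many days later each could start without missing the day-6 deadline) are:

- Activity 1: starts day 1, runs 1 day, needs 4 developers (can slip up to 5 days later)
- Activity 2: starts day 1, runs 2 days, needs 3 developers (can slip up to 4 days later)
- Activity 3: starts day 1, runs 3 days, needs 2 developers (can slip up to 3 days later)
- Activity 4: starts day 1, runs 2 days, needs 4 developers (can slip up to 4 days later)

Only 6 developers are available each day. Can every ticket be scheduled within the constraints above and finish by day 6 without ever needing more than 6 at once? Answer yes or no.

yes

Schedule Activity 1@1, Activity 2@2, Activity 3@2, Activity 4@5: d1:4  d2:5  d3:5  d4:2  d5:4  d6:4 — peak 5 ≤ 6.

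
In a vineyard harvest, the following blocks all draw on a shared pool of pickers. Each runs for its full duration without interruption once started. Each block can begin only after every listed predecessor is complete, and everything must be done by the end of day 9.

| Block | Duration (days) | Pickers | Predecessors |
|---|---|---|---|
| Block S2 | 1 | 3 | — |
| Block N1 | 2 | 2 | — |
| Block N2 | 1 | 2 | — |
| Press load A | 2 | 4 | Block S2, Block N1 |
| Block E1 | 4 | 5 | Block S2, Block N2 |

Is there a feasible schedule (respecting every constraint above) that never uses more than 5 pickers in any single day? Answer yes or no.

yes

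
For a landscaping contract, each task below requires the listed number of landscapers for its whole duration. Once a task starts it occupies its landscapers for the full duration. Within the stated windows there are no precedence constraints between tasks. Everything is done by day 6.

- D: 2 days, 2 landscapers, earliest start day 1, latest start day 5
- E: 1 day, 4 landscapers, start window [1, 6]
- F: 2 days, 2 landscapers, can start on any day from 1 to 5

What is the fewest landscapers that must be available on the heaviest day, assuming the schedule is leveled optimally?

4

Early-start (D@1, E@1, F@1) gives peak 8: d1:8  d2:4  d3:0  d4:0  d5:0  d6:0.
Shift E→3.
Schedule D@1, E@3, F@1: d1:4  d2:4  d3:4  d4:0  d5:0  d6:0 — peak 4.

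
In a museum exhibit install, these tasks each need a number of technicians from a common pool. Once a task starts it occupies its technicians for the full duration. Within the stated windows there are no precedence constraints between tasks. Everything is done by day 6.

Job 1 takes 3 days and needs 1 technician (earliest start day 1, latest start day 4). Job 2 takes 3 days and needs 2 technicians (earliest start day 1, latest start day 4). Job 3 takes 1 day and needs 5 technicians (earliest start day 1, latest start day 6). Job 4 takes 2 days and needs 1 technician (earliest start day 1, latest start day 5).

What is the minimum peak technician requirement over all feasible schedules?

Early-start (Job 1@1, Job 2@1, Job 3@1, Job 4@1) gives peak 9: d1:9  d2:4  d3:3  d4:0  d5:0  d6:0.
Shift Job 3→4.
Schedule Job 1@1, Job 2@1, Job 3@4, Job 4@1: d1:4  d2:4  d3:3  d4:5  d5:0  d6:0 — peak 5.

5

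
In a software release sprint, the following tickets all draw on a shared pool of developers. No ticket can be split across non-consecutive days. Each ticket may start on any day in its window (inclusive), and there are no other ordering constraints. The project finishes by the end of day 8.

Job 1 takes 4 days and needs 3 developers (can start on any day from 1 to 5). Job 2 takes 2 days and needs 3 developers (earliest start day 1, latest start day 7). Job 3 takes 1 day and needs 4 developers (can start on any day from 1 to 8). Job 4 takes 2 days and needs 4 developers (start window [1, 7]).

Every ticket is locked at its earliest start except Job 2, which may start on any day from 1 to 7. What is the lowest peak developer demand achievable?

Job 2@1: d1:14  d2:10  d3:3  d4:3  d5:0  d6:0  d7:0  d8:0 → peak 14
Job 2@2: d1:11  d2:10  d3:6  d4:3  d5:0  d6:0  d7:0  d8:0 → peak 11
Job 2@3: d1:11  d2:7  d3:6  d4:6  d5:0  d6:0  d7:0  d8:0 → peak 11
Job 2@4: d1:11  d2:7  d3:3  d4:6  d5:3  d6:0  d7:0  d8:0 → peak 11
Job 2@5: d1:11  d2:7  d3:3  d4:3  d5:3  d6:3  d7:0  d8:0 → peak 11
Job 2@6: d1:11  d2:7  d3:3  d4:3  d5:0  d6:3  d7:3  d8:0 → peak 11
Job 2@7: d1:11  d2:7  d3:3  d4:3  d5:0  d6:0  d7:3  d8:3 → peak 11
Best is Job 2@2, peak 11.

11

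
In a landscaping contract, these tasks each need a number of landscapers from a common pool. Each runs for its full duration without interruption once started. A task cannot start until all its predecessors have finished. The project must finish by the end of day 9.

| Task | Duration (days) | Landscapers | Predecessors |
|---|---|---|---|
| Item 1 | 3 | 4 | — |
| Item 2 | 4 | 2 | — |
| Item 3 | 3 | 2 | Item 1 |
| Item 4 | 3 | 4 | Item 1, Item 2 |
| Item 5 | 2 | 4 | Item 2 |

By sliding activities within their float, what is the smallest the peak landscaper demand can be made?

Early-start (Item 1@1, Item 2@1, Item 3@4, Item 4@5, Item 5@5) gives peak 10: d1:6  d2:6  d3:6  d4:4  d5:10  d6:10  d7:4  d8:0  d9:0.
Shift Item 5→8.
Schedule Item 1@1, Item 2@1, Item 3@4, Item 4@5, Item 5@8: d1:6  d2:6  d3:6  d4:4  d5:6  d6:6  d7:4  d8:4  d9:4 — peak 6.
Total landscaper-days = 46 over 9 days ⇒ peak ≥ ⌈46/9⌉ = 6, so 6 is optimal.

6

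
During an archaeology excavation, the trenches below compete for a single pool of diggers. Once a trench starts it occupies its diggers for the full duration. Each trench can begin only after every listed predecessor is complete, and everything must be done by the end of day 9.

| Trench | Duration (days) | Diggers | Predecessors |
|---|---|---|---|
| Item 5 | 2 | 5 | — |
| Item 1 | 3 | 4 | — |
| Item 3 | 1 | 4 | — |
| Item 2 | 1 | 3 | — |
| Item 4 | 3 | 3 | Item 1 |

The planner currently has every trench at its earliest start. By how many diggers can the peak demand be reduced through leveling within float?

Early-start peak: d1:16  d2:9  d3:4  d4:3  d5:3  d6:3  d7:0  d8:0  d9:0 ⇒ 16.
Leveled (Item 5@1, Item 1@3, Item 3@6, Item 2@7, Item 4@7): d1:5  d2:5  d3:4  d4:4  d5:4  d6:4  d7:6  d8:3  d9:3 ⇒ 6.
Reduction 16 − 6 = 10.

10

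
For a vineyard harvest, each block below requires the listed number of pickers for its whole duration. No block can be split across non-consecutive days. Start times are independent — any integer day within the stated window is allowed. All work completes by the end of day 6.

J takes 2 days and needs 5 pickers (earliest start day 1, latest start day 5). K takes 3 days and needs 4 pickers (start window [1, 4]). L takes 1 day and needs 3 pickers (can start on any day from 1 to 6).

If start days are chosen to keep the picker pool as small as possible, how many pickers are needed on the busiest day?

5

Early-start (J@1, K@1, L@1) gives peak 12: d1:12  d2:9  d3:4  d4:0  d5:0  d6:0.
Shift K→3, L→6.
Schedule J@1, K@3, L@6: d1:5  d2:5  d3:4  d4:4  d5:4  d6:3 — peak 5.
Total picker-days = 25 over 6 days ⇒ peak ≥ ⌈25/6⌉ = 5, so 5 is optimal.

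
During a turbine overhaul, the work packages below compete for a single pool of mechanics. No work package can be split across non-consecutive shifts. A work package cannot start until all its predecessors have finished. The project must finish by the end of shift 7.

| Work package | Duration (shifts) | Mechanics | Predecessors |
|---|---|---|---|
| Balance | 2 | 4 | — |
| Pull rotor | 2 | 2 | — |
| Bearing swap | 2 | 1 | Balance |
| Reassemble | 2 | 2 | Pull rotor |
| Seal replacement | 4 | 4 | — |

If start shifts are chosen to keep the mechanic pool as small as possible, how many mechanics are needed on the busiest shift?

Early-start (Balance@1, Pull rotor@1, Bearing swap@3, Reassemble@3, Seal replacement@1) gives peak 10: s1:10  s2:10  s3:7  s4:7  s5:0  s6:0  s7:0.
Shift Reassemble→5, Seal replacement→3.
Schedule Balance@1, Pull rotor@1, Bearing swap@3, Reassemble@5, Seal replacement@3: s1:6  s2:6  s3:5  s4:5  s5:6  s6:6  s7:0 — peak 6.

6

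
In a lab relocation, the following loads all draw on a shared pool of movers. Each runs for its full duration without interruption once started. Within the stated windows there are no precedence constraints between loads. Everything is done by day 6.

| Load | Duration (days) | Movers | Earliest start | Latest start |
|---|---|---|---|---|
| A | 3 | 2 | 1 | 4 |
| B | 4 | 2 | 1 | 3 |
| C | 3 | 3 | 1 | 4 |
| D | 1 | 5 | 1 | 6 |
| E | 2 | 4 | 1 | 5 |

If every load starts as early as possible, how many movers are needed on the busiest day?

Early-start schedule: A@1, B@1, C@1, D@1, E@1.
Load per day: day 1: 16, day 2: 11, day 3: 7, day 4: 2, day 5: 0, day 6: 0.
Peak is 16.

16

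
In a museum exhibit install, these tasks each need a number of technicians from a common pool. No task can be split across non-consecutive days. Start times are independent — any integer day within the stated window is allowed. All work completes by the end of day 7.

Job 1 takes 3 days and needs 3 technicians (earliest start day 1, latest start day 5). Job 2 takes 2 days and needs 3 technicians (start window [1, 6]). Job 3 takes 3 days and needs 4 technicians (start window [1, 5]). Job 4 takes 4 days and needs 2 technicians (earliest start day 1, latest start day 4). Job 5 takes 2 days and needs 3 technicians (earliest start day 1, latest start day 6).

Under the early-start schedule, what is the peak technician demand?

15

Early-start schedule: Job 1@1, Job 2@1, Job 3@1, Job 4@1, Job 5@1.
Load per day: day 1: 15, day 2: 15, day 3: 9, day 4: 2, day 5: 0, day 6: 0, day 7: 0.
Peak is 15.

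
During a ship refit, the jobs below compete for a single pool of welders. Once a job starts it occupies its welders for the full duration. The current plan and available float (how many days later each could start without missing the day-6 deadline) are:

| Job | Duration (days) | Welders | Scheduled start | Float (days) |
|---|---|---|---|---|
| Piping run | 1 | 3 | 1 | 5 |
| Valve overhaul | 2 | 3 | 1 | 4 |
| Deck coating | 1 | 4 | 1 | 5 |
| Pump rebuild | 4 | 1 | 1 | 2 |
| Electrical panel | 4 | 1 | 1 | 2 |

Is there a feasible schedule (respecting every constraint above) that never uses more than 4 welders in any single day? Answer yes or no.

The minimum achievable peak is 5; 4 < 5, so no feasible schedule stays within the cap.

no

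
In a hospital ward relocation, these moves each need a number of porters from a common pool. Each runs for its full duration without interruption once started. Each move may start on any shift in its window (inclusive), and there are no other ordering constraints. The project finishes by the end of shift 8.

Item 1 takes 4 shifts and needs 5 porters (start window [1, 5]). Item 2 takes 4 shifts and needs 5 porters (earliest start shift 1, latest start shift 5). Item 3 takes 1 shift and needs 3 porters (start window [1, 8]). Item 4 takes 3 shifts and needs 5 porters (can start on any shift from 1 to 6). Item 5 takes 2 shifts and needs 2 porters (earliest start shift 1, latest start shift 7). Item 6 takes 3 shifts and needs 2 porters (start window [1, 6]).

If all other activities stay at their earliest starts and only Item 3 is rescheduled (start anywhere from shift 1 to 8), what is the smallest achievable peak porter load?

Item 3@1: s1:22  s2:19  s3:17  s4:10  s5:0  s6:0  s7:0  s8:0 → peak 22
Item 3@2: s1:19  s2:22  s3:17  s4:10  s5:0  s6:0  s7:0  s8:0 → peak 22
Item 3@3: s1:19  s2:19  s3:20  s4:10  s5:0  s6:0  s7:0  s8:0 → peak 20
Item 3@4: s1:19  s2:19  s3:17  s4:13  s5:0  s6:0  s7:0  s8:0 → peak 19
Item 3@5: s1:19  s2:19  s3:17  s4:10  s5:3  s6:0  s7:0  s8:0 → peak 19
Item 3@6: s1:19  s2:19  s3:17  s4:10  s5:0  s6:3  s7:0  s8:0 → peak 19
Item 3@7: s1:19  s2:19  s3:17  s4:10  s5:0  s6:0  s7:3  s8:0 → peak 19
Item 3@8: s1:19  s2:19  s3:17  s4:10  s5:0  s6:0  s7:0  s8:3 → peak 19
Best is Item 3@4, peak 19.

19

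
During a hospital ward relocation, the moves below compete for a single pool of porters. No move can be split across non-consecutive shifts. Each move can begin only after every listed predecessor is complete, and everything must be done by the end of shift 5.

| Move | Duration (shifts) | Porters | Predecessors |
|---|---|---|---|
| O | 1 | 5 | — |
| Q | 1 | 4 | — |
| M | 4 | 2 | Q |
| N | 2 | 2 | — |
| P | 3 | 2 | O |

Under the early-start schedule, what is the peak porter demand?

11

Early-start schedule: O@1, Q@1, M@2, N@1, P@2.
Load per shift: shift 1: 11, shift 2: 6, shift 3: 4, shift 4: 4, shift 5: 2.
Peak is 11.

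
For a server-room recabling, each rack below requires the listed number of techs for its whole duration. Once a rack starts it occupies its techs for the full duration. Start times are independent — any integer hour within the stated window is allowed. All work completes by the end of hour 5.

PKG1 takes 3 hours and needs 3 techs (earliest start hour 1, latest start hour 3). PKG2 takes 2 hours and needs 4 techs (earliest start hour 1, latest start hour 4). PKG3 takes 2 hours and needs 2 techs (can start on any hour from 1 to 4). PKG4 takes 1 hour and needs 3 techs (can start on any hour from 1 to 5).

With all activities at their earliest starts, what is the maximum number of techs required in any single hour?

12

Early-start schedule: PKG1@1, PKG2@1, PKG3@1, PKG4@1.
Load per hour: hour 1: 12, hour 2: 9, hour 3: 3, hour 4: 0, hour 5: 0.
Peak is 12.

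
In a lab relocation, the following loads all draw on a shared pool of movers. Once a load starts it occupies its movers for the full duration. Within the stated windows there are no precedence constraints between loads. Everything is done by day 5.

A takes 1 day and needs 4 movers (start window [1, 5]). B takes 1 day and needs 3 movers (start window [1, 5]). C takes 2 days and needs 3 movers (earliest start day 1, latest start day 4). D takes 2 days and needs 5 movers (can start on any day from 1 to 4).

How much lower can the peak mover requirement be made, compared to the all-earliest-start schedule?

Early-start peak: d1:15  d2:8  d3:0  d4:0  d5:0 ⇒ 15.
Leveled (A@1, B@2, C@2, D@4): d1:4  d2:6  d3:3  d4:5  d5:5 ⇒ 6.
Reduction 15 − 6 = 9.

9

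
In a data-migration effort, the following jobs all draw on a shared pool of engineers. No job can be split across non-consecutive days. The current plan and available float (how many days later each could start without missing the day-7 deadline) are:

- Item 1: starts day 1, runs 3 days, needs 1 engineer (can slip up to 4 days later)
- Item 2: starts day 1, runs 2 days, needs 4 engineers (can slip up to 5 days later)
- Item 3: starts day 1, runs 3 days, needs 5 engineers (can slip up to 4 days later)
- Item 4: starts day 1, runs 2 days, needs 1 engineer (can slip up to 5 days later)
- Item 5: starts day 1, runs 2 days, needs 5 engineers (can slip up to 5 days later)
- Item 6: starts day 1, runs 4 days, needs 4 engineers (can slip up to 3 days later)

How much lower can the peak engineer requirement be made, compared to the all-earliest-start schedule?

Early-start peak: d1:20  d2:20  d3:10  d4:4  d5:0  d6:0  d7:0 ⇒ 20.
Leveled (Item 1@1, Item 2@1, Item 3@3, Item 4@1, Item 5@6, Item 6@4): d1:6  d2:6  d3:6  d4:9  d5:9  d6:9  d7:9 ⇒ 9.
Reduction 20 − 9 = 11.

11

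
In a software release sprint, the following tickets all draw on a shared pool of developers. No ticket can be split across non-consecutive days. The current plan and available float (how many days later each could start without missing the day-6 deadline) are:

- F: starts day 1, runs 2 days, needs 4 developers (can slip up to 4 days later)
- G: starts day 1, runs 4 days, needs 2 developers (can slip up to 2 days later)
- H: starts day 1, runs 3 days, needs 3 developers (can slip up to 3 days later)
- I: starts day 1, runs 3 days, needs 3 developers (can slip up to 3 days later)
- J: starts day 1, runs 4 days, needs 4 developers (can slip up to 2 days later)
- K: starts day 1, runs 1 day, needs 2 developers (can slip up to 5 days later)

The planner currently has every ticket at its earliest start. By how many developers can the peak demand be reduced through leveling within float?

9

Early-start peak: d1:18  d2:16  d3:12  d4:6  d5:0  d6:0 ⇒ 18.
Leveled (F@1, G@1, H@1, I@4, J@3, K@5): d1:9  d2:9  d3:9  d4:9  d5:9  d6:7 ⇒ 9.
Reduction 18 − 9 = 9.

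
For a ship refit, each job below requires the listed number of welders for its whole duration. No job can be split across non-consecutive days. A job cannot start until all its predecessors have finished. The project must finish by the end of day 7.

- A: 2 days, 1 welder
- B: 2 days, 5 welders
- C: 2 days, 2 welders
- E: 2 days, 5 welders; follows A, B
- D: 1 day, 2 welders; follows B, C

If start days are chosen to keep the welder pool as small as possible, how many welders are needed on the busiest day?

5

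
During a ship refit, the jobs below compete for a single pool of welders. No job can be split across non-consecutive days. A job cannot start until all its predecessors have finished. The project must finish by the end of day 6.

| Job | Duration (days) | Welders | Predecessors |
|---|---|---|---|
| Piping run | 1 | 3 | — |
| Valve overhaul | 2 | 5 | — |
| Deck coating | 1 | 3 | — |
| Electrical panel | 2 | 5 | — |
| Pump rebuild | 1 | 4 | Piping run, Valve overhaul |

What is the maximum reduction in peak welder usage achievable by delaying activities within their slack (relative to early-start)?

10

Early-start peak: d1:16  d2:10  d3:4  d4:0  d5:0  d6:0 ⇒ 16.
Leveled (Piping run@1, Valve overhaul@2, Deck coating@1, Electrical panel@4, Pump rebuild@6): d1:6  d2:5  d3:5  d4:5  d5:5  d6:4 ⇒ 6.
Reduction 16 − 6 = 10.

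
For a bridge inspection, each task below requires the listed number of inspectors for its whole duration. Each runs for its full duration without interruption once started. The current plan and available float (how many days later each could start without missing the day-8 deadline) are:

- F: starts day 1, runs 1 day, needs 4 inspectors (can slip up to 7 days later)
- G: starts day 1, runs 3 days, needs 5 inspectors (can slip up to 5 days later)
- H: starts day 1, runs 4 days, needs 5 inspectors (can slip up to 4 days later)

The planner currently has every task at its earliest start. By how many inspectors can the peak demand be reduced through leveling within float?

9

Early-start peak: d1:14  d2:10  d3:10  d4:5  d5:0  d6:0  d7:0  d8:0 ⇒ 14.
Leveled (F@1, G@2, H@5): d1:4  d2:5  d3:5  d4:5  d5:5  d6:5  d7:5  d8:5 ⇒ 5.
Reduction 14 − 5 = 9.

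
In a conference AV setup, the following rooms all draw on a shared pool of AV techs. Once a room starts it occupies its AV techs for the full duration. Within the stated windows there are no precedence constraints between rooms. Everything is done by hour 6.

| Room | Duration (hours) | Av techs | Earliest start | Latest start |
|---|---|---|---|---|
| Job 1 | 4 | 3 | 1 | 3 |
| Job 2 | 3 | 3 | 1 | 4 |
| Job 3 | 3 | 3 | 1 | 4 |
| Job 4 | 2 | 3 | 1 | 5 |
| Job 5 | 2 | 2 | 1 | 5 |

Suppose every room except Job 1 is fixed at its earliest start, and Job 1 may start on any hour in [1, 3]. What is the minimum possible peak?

Job 1@1: h1:14  h2:14  h3:9  h4:3  h5:0  h6:0 → peak 14
Job 1@2: h1:11  h2:14  h3:9  h4:3  h5:3  h6:0 → peak 14
Job 1@3: h1:11  h2:11  h3:9  h4:3  h5:3  h6:3 → peak 11
Best is Job 1@3, peak 11.

11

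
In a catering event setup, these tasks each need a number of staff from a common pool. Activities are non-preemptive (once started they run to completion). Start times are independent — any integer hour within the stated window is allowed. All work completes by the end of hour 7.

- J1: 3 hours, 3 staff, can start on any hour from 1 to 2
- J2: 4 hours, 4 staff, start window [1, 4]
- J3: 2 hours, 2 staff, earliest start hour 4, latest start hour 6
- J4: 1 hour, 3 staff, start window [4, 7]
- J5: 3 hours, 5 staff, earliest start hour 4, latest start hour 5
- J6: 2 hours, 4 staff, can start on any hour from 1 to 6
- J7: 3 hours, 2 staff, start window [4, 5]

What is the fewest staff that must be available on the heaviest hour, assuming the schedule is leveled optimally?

Early-start (J1@1, J2@1, J3@4, J4@4, J5@4, J6@1, J7@4) gives peak 16: h1:11  h2:11  h3:7  h4:16  h5:9  h6:7  h7:0.
Shift J5→5.
Schedule J1@1, J2@1, J3@4, J4@4, J5@5, J6@1, J7@4: h1:11  h2:11  h3:7  h4:11  h5:9  h6:7  h7:5 — peak 11.

11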